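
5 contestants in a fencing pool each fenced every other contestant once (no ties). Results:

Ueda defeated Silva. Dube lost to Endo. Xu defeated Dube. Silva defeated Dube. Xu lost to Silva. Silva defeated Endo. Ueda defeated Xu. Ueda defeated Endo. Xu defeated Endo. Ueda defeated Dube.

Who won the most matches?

Ueda

Win totals: Dube 0, Endo 1, Silva 3, Ueda 4, Xu 2.
Ueda leads with 4 wins (next highest: 3).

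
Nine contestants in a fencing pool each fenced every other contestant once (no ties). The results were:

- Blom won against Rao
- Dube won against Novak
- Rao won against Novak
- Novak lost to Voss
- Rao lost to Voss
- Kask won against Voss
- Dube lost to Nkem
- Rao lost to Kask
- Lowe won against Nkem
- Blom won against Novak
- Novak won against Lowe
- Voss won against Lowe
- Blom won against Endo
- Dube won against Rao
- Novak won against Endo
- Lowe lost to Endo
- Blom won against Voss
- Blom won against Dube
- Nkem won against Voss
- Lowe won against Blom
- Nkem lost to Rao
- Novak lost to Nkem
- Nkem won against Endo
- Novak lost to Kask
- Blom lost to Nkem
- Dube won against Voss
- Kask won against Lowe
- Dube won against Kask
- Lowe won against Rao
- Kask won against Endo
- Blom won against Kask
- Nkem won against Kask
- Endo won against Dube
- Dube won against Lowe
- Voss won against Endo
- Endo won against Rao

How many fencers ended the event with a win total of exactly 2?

2

Win totals: Endo 3, Nkem 6, Voss 4, Rao 2, Dube 5, Novak 2, Lowe 3, Blom 6, Kask 5.
Exactly 2: Rao, Novak — 2 fencers.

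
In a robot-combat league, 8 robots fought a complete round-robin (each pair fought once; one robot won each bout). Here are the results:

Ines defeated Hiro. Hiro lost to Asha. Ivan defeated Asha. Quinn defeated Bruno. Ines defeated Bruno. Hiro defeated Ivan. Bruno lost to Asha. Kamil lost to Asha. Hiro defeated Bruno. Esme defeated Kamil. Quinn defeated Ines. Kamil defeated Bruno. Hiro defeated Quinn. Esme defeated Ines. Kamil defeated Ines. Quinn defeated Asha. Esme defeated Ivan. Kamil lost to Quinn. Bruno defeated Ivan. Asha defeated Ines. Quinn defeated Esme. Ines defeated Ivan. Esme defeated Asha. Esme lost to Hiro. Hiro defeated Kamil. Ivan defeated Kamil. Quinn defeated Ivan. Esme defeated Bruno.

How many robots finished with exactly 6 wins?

Win totals: Bruno 1, Kamil 2, Ines 3, Hiro 5, Quinn 6, Ivan 2, Esme 5, Asha 4.
Exactly 6: Quinn — 1 robot.

1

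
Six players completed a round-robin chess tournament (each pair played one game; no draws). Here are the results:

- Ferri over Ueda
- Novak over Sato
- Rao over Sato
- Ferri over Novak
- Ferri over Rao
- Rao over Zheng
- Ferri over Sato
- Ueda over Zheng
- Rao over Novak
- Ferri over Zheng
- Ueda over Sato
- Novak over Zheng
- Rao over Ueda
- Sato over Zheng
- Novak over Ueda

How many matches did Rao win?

4

Rao's results: beat Novak, Zheng, Sato, Ueda; lost to Ferri.
That is 4 wins.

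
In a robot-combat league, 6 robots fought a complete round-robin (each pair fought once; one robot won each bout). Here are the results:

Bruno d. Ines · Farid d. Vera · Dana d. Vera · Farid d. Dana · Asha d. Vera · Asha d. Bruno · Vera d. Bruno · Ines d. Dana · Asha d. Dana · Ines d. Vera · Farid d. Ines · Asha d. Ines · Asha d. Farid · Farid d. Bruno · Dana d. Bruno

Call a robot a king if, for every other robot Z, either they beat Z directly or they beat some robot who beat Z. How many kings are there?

1

Dana cannot reach Asha, Farid in two steps.
Bruno cannot reach Asha, Farid in two steps.
Asha reaches everyone (king).
Farid cannot reach Asha in two steps.
Vera cannot reach Dana, Asha, Farid in two steps.
Ines cannot reach Asha, Farid in two steps.
Kings: Asha — 1.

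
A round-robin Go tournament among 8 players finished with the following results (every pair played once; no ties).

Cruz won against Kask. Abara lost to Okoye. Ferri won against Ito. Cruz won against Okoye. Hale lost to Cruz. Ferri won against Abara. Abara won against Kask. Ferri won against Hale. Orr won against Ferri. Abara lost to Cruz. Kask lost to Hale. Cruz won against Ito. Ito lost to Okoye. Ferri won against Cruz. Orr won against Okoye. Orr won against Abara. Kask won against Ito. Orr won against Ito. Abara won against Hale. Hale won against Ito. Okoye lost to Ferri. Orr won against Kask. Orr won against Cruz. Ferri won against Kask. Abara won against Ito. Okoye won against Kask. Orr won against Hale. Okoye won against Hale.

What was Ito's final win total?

0

Ito's results: beat no one; lost to Okoye, Ferri, Kask, Abara, Orr, Hale, Cruz.
That is 0 wins.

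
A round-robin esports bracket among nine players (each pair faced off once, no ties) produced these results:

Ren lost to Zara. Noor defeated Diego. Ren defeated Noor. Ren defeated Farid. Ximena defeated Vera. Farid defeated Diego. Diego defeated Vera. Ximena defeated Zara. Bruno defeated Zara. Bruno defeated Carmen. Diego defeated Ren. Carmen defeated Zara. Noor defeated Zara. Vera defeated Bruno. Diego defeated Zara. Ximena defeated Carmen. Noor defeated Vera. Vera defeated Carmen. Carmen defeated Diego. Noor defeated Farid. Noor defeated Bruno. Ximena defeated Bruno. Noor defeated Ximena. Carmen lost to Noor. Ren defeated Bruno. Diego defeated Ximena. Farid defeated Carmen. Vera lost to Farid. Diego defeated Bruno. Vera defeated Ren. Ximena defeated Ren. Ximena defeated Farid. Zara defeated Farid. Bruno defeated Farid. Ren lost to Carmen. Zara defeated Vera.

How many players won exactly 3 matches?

6

Win totals: Diego 5, Farid 3, Zara 3, Ren 3, Bruno 3, Vera 3, Noor 7, Ximena 6, Carmen 3.
Exactly 3: Farid, Zara, Ren, Bruno, Vera, Carmen — 6 players.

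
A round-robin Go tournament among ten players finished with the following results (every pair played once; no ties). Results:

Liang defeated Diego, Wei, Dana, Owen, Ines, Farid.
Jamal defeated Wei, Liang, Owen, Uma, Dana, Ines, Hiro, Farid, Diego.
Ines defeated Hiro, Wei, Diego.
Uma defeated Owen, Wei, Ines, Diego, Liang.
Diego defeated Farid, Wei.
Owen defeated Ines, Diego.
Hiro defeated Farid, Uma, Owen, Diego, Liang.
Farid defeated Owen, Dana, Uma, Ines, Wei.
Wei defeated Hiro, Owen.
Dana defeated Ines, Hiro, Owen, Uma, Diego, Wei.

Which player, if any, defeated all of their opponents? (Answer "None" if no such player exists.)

Jamal

Jamal has 9 wins out of 9 opponents — a perfect record.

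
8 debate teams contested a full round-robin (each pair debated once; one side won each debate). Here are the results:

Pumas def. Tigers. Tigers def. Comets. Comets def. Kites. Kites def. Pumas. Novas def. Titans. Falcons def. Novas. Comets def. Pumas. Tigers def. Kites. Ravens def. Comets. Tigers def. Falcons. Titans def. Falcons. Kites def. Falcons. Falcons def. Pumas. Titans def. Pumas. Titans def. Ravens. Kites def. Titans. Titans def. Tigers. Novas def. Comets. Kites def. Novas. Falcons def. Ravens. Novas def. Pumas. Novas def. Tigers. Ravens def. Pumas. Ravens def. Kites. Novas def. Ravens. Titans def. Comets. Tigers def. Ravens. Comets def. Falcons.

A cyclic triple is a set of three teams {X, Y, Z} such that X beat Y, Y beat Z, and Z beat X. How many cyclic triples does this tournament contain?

Win totals: Falcons 3, Pumas 1, Titans 5, Novas 5, Kites 4, Ravens 3, Comets 3, Tigers 4.
A team with w wins dominates both others in C(w,2) triples; summing gives 3 + 0 + 10 + 10 + 6 + 3 + 3 + 6 = 41 transitive triples.
Total triples C(8,3) = 56, so cyclic triples = 56 − 41 = 15.

15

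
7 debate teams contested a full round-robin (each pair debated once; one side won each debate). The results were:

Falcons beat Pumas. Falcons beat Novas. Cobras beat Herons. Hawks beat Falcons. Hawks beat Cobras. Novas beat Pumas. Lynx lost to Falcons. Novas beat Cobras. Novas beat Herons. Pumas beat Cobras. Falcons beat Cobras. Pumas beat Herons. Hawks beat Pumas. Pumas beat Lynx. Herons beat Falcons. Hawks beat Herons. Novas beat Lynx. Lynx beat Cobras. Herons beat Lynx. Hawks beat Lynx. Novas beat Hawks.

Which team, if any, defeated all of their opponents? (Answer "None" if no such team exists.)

None

Highest win total is Novas with 5 (out of 6 possible).
Novas lost to Falcons, so no team went undefeated.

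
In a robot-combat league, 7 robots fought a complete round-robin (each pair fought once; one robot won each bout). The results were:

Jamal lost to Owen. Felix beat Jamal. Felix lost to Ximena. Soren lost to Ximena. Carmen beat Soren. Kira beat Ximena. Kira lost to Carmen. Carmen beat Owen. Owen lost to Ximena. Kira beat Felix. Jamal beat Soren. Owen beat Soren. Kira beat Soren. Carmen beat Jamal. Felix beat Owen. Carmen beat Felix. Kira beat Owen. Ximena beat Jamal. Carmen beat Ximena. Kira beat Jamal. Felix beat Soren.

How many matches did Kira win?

Kira's results: beat Owen, Jamal, Ximena, Soren, Felix; lost to Carmen.
That is 5 wins.

5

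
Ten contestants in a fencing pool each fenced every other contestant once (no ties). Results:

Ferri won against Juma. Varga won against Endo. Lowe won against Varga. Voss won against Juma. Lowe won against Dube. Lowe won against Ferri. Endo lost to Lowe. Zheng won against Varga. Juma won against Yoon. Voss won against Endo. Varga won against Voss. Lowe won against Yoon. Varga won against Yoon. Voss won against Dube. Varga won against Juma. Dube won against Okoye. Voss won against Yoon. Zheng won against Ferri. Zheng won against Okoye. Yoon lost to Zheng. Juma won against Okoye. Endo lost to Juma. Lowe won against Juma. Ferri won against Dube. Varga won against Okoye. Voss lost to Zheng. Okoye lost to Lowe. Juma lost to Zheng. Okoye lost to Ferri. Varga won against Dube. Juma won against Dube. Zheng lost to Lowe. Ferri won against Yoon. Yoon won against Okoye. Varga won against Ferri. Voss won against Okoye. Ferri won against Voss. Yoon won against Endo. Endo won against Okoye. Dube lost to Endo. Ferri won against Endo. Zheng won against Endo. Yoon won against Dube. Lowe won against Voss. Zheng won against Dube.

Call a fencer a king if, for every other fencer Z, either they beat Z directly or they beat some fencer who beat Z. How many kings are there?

Voss cannot reach Lowe, Zheng, Ferri, Varga in two steps.
Lowe reaches everyone (king).
Endo cannot reach Voss, Lowe, Yoon, Zheng, Ferri, Juma, Varga in two steps.
Yoon cannot reach Voss, Lowe, Zheng, Ferri, Juma, Varga in two steps.
Zheng cannot reach Lowe in two steps.
Ferri cannot reach Lowe, Zheng, Varga in two steps.
Juma cannot reach Voss, Lowe, Zheng, Ferri, Varga in two steps.
Dube cannot reach Voss, Lowe, Endo, Yoon, Zheng, Ferri, Juma, Varga in two steps.
Varga cannot reach Lowe, Zheng in two steps.
Okoye cannot reach Voss, Lowe, Endo, Yoon, Zheng, Ferri, Juma, Dube, Varga in two steps.
Kings: Lowe — 1.

1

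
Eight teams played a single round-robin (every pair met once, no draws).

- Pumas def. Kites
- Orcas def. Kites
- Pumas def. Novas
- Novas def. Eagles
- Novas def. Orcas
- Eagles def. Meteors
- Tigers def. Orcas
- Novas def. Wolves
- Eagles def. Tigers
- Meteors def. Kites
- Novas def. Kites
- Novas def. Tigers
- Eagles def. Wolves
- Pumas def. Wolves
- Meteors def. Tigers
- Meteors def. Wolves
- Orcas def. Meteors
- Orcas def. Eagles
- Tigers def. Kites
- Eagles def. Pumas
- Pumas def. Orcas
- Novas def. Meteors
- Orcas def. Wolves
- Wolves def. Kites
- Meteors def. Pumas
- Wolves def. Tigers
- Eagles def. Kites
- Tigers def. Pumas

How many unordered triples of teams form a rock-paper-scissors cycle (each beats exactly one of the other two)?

9

Win totals: Meteors 4, Wolves 2, Novas 6, Tigers 3, Eagles 5, Orcas 4, Pumas 4, Kites 0.
A team with w wins dominates both others in C(w,2) triples; summing gives 6 + 1 + 15 + 3 + 10 + 6 + 6 + 0 = 47 transitive triples.
Total triples C(8,3) = 56, so cyclic triples = 56 − 47 = 9.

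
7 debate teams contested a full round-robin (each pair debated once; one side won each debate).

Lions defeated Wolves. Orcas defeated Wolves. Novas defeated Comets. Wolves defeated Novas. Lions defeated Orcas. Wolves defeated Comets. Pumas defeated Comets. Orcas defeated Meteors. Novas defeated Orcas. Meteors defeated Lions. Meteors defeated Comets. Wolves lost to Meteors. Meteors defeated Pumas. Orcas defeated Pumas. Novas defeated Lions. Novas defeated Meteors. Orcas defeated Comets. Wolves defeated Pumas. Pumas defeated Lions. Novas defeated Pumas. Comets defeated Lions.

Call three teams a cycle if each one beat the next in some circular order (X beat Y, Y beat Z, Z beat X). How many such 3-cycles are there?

8

Win totals: Comets 1, Novas 5, Wolves 3, Pumas 2, Meteors 4, Lions 2, Orcas 4.
A team with w wins dominates both others in C(w,2) triples; summing gives 0 + 10 + 3 + 1 + 6 + 1 + 6 = 27 transitive triples.
Total triples C(7,3) = 35, so cyclic triples = 35 − 27 = 8.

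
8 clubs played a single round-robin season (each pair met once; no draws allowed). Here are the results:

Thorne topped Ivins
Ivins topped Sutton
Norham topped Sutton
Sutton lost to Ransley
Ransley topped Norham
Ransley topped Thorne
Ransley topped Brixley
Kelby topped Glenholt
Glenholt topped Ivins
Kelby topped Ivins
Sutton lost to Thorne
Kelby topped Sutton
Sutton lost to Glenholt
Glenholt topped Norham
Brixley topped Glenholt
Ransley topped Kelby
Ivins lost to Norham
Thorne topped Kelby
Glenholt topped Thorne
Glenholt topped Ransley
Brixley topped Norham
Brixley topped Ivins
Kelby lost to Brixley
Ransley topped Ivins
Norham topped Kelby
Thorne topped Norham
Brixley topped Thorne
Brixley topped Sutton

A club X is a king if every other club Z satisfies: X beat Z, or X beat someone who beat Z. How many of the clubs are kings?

3

Ivins cannot reach Brixley, Kelby, Glenholt, Ransley, Thorne, Norham in two steps.
Brixley reaches everyone (king).
Sutton cannot reach Ivins, Brixley, Kelby, Glenholt, Ransley, Thorne, Norham in two steps.
Kelby cannot reach Brixley in two steps.
Glenholt reaches everyone (king).
Ransley reaches everyone (king).
Thorne cannot reach Brixley, Ransley in two steps.
Norham cannot reach Brixley, Ransley, Thorne in two steps.
Kings: Brixley, Glenholt, Ransley — 3.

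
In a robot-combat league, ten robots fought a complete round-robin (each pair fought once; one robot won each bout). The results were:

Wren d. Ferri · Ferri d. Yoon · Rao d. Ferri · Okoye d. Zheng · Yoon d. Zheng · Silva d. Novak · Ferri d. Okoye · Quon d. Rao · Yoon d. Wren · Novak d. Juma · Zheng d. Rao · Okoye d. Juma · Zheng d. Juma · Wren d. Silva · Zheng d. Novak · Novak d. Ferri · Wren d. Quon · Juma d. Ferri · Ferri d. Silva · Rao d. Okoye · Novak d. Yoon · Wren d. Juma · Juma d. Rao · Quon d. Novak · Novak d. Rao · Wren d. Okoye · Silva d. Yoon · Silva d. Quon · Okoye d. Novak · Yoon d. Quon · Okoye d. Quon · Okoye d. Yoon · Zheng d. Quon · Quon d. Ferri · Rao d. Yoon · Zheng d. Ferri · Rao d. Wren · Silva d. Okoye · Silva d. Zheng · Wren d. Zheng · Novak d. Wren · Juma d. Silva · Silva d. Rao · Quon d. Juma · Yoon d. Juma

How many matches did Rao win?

4

Rao's results: beat Okoye, Ferri, Wren, Yoon; lost to Quon, Novak, Silva, Zheng, Juma.
That is 4 wins.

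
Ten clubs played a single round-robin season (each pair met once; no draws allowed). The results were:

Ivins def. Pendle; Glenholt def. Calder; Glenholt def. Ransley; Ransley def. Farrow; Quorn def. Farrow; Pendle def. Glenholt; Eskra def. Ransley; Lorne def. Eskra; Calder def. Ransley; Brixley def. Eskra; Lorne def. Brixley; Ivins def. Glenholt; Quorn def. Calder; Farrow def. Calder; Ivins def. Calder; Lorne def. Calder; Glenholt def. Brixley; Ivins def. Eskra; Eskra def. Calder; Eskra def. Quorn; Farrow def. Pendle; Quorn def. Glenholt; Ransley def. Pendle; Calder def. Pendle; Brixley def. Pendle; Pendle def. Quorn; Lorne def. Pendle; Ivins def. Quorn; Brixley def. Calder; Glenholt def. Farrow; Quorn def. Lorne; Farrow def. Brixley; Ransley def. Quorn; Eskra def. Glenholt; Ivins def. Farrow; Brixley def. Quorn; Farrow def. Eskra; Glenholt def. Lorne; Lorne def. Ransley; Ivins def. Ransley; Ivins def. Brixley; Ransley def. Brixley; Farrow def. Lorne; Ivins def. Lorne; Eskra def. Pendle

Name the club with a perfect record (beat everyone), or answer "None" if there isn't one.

Ivins has 9 wins out of 9 opponents — a perfect record.

Ivins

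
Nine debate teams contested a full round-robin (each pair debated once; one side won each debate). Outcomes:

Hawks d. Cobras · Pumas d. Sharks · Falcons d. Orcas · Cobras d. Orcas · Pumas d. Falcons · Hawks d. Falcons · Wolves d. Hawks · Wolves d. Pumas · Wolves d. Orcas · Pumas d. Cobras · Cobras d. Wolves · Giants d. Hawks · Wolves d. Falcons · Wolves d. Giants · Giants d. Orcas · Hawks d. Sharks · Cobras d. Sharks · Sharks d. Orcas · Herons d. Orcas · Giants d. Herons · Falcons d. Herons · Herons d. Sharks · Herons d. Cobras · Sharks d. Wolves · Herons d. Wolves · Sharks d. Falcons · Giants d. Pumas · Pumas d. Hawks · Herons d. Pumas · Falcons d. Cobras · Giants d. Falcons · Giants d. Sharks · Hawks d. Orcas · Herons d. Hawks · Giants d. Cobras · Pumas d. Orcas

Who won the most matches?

Giants

Win totals: Giants 7, Cobras 3, Falcons 3, Hawks 4, Pumas 5, Wolves 5, Sharks 3, Herons 6, Orcas 0.
Giants leads with 7 wins (next highest: 6).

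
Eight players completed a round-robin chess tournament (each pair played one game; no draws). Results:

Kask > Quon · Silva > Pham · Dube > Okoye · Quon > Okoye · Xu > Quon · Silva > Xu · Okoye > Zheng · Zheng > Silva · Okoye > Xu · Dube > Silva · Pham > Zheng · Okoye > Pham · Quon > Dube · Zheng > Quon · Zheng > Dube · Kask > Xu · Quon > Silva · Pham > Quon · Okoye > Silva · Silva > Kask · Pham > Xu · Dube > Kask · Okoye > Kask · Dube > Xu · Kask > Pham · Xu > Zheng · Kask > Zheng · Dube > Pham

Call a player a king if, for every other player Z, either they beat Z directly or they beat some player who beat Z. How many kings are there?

Quon reaches everyone (king).
Dube reaches everyone (king).
Okoye reaches everyone (king).
Xu cannot reach Pham, Kask in two steps.
Pham cannot reach Kask in two steps.
Zheng reaches everyone (king).
Kask reaches everyone (king).
Silva cannot reach Dube, Okoye in two steps.
Kings: Quon, Dube, Okoye, Zheng, Kask — 5.

5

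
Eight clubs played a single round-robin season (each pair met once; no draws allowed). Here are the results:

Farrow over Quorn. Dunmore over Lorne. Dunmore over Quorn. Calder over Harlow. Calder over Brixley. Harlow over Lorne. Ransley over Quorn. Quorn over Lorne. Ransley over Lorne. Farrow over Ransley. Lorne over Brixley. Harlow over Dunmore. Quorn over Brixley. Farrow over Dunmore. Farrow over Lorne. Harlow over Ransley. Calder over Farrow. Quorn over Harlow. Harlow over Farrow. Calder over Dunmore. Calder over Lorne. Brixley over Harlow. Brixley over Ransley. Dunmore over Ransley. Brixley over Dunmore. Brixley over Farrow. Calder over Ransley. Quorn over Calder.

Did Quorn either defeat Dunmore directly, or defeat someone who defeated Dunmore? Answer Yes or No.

Quorn did not beat Dunmore directly.
Quorn beat Calder, Harlow, Brixley, Lorne. Of those, Calder beat Dunmore.

Yes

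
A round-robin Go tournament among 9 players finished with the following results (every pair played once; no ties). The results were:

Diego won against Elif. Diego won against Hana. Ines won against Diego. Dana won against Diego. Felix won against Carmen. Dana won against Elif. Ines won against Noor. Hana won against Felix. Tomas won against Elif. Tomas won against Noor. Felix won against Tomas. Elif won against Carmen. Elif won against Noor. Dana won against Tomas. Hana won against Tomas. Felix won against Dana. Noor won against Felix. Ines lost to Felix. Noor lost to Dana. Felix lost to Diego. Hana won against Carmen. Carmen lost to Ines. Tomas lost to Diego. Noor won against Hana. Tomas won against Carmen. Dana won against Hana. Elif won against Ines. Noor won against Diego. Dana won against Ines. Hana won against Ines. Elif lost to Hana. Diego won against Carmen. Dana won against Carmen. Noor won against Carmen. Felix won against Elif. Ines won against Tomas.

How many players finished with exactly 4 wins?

2

Win totals: Hana 5, Tomas 3, Ines 4, Elif 3, Dana 7, Felix 5, Carmen 0, Noor 4, Diego 5.
Exactly 4: Ines, Noor — 2 players.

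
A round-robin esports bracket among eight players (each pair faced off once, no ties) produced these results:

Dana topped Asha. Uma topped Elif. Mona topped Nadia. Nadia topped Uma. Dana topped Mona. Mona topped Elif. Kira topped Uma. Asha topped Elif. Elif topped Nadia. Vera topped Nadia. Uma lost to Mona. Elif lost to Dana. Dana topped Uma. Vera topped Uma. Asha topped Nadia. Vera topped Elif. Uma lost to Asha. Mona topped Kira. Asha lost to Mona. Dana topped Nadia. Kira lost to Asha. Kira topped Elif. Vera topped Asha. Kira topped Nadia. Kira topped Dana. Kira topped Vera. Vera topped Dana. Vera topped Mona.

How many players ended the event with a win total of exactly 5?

Win totals: Asha 4, Uma 1, Mona 5, Nadia 1, Vera 6, Dana 5, Elif 1, Kira 5.
Exactly 5: Mona, Dana, Kira — 3 players.

3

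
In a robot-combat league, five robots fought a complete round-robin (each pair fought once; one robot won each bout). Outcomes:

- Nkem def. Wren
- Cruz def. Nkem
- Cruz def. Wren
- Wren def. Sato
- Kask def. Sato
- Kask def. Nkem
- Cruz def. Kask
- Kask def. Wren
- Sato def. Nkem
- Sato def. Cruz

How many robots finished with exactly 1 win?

Win totals: Nkem 1, Sato 2, Wren 1, Kask 3, Cruz 3.
Exactly 1: Nkem, Wren — 2 robots.

2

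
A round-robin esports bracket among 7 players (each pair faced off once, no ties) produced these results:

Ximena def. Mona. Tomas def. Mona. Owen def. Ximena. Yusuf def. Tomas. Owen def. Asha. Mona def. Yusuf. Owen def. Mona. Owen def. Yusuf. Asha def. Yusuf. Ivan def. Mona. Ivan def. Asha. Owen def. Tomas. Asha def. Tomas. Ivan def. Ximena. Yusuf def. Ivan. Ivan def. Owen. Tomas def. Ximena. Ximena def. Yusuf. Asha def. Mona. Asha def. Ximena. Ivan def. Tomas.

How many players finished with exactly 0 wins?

Win totals: Owen 5, Mona 1, Ivan 5, Tomas 2, Yusuf 2, Asha 4, Ximena 2.
No player has exactly 0 wins.

0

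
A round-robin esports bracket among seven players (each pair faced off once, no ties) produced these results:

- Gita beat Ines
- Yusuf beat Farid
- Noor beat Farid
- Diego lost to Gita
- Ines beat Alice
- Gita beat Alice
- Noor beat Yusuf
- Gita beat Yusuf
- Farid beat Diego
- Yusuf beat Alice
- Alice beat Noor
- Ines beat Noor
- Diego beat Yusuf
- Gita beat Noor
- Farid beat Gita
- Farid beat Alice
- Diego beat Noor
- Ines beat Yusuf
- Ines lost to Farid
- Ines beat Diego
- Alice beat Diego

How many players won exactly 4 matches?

Win totals: Noor 2, Yusuf 2, Ines 4, Diego 2, Gita 5, Farid 4, Alice 2.
Exactly 4: Ines, Farid — 2 players.

2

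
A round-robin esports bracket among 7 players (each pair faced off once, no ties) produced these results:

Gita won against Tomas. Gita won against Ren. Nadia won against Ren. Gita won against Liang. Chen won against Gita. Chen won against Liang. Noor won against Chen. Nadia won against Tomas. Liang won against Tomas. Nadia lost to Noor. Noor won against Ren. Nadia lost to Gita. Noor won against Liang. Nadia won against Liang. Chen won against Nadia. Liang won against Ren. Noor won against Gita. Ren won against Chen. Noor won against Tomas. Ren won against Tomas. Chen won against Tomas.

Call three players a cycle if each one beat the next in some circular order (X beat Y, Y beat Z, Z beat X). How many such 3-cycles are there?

Win totals: Liang 2, Ren 2, Tomas 0, Nadia 3, Chen 4, Noor 6, Gita 4.
A player with w wins dominates both others in C(w,2) triples; summing gives 1 + 1 + 0 + 3 + 6 + 15 + 6 = 32 transitive triples.
Total triples C(7,3) = 35, so cyclic triples = 35 − 32 = 3.

3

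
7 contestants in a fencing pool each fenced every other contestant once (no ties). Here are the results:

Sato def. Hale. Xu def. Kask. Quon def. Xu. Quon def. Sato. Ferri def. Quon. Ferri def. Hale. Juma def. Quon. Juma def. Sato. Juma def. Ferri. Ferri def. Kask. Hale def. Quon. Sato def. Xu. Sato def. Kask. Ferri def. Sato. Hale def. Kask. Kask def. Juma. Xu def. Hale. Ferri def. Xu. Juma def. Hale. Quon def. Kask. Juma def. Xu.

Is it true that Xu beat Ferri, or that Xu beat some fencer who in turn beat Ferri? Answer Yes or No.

Xu did not beat Ferri directly.
Xu beat Kask, Hale, but each of them lost to Ferri. No two-step path.

No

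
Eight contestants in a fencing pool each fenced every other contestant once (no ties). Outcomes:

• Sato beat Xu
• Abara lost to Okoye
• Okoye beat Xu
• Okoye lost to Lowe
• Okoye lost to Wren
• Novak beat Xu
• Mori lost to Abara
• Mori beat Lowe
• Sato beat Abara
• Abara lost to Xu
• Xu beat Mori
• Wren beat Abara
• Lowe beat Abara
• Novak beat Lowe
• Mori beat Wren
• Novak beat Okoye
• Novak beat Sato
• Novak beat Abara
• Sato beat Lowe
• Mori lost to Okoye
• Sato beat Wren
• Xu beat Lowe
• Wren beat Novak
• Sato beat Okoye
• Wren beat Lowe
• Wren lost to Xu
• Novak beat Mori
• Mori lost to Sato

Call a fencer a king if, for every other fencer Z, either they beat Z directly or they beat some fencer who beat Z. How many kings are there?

Mori cannot reach Sato, Xu in two steps.
Novak reaches everyone (king).
Lowe cannot reach Novak, Wren, Sato in two steps.
Wren reaches everyone (king).
Okoye cannot reach Novak, Sato in two steps.
Sato reaches everyone (king).
Xu cannot reach Sato in two steps.
Abara cannot reach Novak, Okoye, Sato, Xu in two steps.
Kings: Novak, Wren, Sato — 3.

3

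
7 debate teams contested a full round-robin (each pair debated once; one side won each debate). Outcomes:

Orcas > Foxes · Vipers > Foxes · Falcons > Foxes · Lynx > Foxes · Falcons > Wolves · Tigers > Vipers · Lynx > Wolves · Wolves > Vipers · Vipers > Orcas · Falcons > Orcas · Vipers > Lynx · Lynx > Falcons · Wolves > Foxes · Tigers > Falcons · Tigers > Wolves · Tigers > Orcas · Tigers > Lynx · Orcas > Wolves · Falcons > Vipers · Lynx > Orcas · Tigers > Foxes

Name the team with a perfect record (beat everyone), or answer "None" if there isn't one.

Tigers

Tigers has 6 wins out of 6 opponents — a perfect record.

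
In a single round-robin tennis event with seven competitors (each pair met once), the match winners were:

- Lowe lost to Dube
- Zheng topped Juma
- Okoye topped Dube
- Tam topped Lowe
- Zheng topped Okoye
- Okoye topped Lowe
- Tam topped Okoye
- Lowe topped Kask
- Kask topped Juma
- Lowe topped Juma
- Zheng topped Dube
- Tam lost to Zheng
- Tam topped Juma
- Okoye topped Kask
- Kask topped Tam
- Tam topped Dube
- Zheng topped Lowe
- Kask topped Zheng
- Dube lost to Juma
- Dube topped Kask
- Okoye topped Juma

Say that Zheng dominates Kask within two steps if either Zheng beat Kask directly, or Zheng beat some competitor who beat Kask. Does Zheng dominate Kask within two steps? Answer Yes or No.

Zheng did not beat Kask directly.
Zheng beat Lowe, Okoye, Tam, Dube, Juma. Of those, Lowe beat Kask.

Yes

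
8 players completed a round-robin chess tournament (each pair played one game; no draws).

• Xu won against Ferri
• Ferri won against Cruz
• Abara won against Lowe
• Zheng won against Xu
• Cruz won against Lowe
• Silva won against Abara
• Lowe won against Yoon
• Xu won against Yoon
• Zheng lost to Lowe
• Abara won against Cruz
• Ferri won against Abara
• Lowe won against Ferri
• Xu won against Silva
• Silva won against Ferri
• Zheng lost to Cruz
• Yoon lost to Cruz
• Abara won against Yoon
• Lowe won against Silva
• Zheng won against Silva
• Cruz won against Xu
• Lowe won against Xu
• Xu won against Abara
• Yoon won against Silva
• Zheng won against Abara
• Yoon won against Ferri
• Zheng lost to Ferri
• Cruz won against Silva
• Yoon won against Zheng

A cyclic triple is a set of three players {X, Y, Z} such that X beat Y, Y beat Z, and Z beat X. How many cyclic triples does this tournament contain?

Win totals: Abara 3, Cruz 5, Lowe 5, Xu 4, Ferri 3, Silva 2, Zheng 3, Yoon 3.
A player with w wins dominates both others in C(w,2) triples; summing gives 3 + 10 + 10 + 6 + 3 + 1 + 3 + 3 = 39 transitive triples.
Total triples C(8,3) = 56, so cyclic triples = 56 − 39 = 17.

17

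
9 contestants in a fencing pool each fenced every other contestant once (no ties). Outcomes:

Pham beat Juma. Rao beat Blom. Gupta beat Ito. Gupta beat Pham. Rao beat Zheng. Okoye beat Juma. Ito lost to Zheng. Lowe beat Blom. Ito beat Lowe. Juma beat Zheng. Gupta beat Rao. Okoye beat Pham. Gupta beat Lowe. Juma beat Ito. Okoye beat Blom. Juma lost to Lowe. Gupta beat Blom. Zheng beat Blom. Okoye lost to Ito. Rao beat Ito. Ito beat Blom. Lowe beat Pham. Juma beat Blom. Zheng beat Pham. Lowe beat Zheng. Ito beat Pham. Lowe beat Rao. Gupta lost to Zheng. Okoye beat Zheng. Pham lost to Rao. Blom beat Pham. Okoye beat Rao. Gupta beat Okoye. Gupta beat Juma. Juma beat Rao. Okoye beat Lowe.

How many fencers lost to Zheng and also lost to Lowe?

2

Zheng beat: Gupta, Ito, Pham, Blom.
Lowe beat: Zheng, Pham, Blom, Rao, Juma.
Both beat: Pham, Blom — 2.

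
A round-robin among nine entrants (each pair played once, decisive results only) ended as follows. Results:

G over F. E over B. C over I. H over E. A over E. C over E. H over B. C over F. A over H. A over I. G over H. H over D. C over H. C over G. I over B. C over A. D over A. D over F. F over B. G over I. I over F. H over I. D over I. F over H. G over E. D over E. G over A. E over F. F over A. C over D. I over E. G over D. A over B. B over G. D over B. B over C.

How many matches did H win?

4

H's results: beat B, D, E, I; lost to A, C, F, G.
That is 4 wins.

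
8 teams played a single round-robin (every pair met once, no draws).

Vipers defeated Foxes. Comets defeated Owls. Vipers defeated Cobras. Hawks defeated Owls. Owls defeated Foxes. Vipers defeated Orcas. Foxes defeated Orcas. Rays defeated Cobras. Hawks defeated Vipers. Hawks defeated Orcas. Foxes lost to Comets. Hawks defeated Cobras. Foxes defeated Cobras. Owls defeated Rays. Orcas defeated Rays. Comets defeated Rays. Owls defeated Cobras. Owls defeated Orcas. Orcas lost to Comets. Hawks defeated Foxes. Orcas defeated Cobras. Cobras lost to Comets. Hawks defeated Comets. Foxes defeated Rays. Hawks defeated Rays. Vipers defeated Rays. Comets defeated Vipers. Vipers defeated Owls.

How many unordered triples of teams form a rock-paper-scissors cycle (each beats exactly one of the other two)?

Win totals: Rays 1, Comets 6, Cobras 0, Orcas 2, Owls 4, Foxes 3, Hawks 7, Vipers 5.
A team with w wins dominates both others in C(w,2) triples; summing gives 0 + 15 + 0 + 1 + 6 + 3 + 21 + 10 = 56 transitive triples.
Total triples C(8,3) = 56, so cyclic triples = 56 − 56 = 0.

0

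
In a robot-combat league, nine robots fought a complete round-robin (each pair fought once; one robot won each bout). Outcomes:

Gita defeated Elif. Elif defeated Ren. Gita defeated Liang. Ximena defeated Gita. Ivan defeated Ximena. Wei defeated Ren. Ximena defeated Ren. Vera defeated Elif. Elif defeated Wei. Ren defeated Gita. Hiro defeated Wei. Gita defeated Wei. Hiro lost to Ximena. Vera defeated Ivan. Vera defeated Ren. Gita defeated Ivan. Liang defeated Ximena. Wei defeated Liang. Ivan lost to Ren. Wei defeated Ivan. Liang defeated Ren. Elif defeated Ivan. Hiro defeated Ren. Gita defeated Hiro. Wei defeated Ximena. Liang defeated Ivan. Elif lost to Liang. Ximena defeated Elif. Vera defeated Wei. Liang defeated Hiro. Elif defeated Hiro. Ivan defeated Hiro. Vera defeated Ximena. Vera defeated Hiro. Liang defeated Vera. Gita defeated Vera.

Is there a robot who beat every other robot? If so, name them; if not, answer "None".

None

Highest win total is Vera with 6 (out of 8 possible).
Vera lost to Gita, Liang, so no robot went undefeated.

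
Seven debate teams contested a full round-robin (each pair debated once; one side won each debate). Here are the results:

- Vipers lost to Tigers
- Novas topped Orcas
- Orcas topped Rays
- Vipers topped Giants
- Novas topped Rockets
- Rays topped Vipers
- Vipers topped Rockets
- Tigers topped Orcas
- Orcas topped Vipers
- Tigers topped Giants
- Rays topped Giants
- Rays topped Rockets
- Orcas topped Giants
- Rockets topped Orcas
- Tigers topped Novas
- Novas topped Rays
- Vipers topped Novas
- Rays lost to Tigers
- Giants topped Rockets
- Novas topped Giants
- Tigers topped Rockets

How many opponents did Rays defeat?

3

Rays' results: beat Vipers, Giants, Rockets; lost to Tigers, Novas, Orcas.
That is 3 wins.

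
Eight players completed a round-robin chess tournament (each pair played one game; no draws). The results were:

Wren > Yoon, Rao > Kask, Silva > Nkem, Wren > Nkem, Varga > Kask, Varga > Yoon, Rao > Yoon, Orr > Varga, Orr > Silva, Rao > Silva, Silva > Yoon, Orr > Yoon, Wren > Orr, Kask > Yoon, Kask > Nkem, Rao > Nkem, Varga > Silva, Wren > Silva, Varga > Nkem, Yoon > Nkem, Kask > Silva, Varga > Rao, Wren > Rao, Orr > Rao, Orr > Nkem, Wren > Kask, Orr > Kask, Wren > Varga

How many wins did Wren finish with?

Wren's results: beat Rao, Nkem, Kask, Orr, Varga, Silva, Yoon; lost to no one.
That is 7 wins.

7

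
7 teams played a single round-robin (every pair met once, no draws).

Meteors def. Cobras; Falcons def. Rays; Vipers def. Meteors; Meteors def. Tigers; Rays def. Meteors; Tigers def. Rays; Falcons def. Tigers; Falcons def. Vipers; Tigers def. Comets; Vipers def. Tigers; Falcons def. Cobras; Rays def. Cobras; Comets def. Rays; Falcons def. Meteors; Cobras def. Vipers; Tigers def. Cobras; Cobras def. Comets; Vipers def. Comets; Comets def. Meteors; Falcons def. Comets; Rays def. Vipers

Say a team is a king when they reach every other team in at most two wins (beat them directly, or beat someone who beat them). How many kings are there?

1

Comets cannot reach Falcons in two steps.
Tigers cannot reach Falcons in two steps.
Meteors cannot reach Falcons in two steps.
Vipers cannot reach Falcons in two steps.
Rays cannot reach Falcons in two steps.
Falcons reaches everyone (king).
Cobras cannot reach Falcons in two steps.
Kings: Falcons — 1.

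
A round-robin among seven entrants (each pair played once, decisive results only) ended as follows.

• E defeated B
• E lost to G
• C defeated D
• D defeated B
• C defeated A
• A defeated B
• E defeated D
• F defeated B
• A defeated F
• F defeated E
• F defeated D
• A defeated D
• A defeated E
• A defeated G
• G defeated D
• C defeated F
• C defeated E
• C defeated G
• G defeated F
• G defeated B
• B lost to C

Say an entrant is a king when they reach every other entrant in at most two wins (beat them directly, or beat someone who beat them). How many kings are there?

A cannot reach C in two steps.
B cannot reach A, C, D, E, F, G in two steps.
C reaches everyone (king).
D cannot reach A, C, E, F, G in two steps.
E cannot reach A, C, F, G in two steps.
F cannot reach A, C, G in two steps.
G cannot reach A, C in two steps.
Kings: C — 1.

1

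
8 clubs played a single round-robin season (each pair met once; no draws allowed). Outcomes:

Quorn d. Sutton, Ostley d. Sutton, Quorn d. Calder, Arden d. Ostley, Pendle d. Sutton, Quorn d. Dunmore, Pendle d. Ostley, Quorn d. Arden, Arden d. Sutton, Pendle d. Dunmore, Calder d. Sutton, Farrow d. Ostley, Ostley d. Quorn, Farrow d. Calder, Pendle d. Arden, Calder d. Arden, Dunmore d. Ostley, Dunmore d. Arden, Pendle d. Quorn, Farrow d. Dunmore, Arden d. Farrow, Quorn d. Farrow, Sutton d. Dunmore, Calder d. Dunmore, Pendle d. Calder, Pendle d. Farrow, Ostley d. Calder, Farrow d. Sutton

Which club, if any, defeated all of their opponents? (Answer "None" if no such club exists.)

Pendle

Pendle has 7 wins out of 7 opponents — a perfect record.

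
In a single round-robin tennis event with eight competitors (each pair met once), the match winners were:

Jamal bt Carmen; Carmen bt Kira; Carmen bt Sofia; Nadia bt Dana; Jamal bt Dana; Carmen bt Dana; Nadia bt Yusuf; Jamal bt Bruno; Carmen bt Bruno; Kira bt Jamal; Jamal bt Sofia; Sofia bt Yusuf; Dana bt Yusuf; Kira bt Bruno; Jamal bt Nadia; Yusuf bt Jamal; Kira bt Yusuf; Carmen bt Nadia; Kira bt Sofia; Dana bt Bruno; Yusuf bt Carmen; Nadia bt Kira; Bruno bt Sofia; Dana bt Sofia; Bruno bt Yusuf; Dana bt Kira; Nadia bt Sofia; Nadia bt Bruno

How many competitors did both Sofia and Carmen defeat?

Sofia beat: Yusuf.
Carmen beat: Nadia, Bruno, Dana, Sofia, Kira.
No one was beaten by both.

0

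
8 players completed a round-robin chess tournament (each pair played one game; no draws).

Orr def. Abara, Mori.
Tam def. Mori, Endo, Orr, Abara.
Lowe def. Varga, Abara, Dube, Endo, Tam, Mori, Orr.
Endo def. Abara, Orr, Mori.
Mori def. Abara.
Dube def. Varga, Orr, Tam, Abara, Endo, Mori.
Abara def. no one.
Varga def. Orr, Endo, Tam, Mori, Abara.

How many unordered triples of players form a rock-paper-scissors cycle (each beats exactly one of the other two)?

0

Win totals: Orr 2, Lowe 7, Mori 1, Tam 4, Dube 6, Abara 0, Varga 5, Endo 3.
A player with w wins dominates both others in C(w,2) triples; summing gives 1 + 21 + 0 + 6 + 15 + 0 + 10 + 3 = 56 transitive triples.
Total triples C(8,3) = 56, so cyclic triples = 56 − 56 = 0.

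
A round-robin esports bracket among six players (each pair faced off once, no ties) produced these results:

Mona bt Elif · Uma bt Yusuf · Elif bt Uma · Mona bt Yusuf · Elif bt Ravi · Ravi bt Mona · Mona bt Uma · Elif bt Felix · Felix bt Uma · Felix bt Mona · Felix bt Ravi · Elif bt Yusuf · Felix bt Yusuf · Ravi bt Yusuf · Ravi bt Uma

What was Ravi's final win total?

Ravi's results: beat Uma, Yusuf, Mona; lost to Felix, Elif.
That is 3 wins.

3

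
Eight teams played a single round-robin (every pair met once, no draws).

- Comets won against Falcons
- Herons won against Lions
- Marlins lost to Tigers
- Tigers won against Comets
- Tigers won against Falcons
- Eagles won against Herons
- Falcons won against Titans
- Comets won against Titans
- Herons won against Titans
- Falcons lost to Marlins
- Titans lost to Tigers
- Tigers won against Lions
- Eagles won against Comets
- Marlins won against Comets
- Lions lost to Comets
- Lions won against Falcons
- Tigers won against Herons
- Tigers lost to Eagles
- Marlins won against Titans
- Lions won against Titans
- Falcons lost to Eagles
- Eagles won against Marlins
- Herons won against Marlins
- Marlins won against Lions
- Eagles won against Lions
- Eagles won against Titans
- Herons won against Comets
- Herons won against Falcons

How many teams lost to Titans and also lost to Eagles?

Titans beat: no one.
Eagles beat: Lions, Comets, Herons, Titans, Marlins, Falcons, Tigers.
No one was beaten by both.

0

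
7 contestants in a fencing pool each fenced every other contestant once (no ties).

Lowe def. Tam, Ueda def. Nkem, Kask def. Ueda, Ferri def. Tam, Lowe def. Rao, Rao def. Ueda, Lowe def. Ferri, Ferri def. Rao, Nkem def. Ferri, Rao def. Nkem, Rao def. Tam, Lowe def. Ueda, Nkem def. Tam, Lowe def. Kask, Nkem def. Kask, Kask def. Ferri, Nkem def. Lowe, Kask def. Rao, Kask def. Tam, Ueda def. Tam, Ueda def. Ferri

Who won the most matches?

Win totals: Kask 4, Ferri 2, Nkem 4, Rao 3, Lowe 5, Tam 0, Ueda 3.
Lowe leads with 5 wins (next highest: 4).

Lowe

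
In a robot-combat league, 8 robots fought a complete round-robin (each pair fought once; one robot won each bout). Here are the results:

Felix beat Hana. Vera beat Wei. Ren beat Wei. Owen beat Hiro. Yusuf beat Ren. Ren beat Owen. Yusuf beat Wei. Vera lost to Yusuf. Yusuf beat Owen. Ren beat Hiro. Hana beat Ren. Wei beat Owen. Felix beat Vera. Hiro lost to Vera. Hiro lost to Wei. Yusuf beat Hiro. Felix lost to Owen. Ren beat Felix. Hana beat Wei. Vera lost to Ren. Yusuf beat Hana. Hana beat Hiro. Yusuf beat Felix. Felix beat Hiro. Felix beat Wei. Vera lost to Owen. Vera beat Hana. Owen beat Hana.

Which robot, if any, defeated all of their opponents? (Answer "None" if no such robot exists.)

Yusuf has 7 wins out of 7 opponents — a perfect record.

Yusuf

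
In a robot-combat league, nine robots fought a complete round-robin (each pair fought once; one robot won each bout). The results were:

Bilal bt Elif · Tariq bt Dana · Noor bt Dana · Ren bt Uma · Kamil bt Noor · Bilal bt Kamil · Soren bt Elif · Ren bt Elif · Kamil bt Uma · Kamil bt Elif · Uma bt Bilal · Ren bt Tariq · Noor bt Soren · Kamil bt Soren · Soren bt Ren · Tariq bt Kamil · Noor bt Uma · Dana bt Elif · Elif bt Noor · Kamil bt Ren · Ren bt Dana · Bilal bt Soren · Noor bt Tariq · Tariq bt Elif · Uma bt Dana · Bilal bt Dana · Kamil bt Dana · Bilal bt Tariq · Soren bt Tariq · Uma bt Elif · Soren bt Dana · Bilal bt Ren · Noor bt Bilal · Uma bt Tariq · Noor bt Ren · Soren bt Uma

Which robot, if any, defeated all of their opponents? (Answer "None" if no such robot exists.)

None

Highest win total is Noor with 6 (out of 8 possible).
Noor lost to Elif, Kamil, so no robot went undefeated.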